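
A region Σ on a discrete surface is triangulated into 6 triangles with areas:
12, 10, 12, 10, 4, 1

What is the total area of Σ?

12 + 10 + 12 + 10 + 4 + 1 = 49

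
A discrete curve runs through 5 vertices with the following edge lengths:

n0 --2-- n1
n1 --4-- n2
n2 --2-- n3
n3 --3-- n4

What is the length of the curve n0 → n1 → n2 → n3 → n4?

Arc length = 2 + 4 + 2 + 3 = 11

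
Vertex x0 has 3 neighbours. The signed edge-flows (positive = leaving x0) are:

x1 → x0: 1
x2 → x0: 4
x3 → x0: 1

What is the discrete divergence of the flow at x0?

Divergence = sum of outgoing flows = (-1) + (-4) + (-1) = -6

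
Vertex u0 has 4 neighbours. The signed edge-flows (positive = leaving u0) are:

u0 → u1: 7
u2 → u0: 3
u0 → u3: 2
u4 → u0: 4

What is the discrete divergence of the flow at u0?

Divergence = sum of outgoing flows = 7 + (-3) + 2 + (-4) = 2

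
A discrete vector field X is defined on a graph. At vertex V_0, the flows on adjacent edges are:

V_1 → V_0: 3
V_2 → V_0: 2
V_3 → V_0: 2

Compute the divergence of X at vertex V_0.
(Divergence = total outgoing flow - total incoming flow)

Divergence = sum of outgoing flows = (-3) + (-2) + (-2) = -7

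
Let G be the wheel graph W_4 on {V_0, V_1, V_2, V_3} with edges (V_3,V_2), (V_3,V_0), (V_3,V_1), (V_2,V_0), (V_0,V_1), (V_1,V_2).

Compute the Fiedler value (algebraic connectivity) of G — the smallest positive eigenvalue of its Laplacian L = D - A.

The wheel W_4 is the join K_1 ∨ C_3 (a hub joined to every vertex of a cycle of length 3). For a join G ∨ H (G on p vertices, H on q vertices) the Laplacian spectrum is 0, p+q, the eigenvalues of L(G) other than one 0 each shifted by +q, and the eigenvalues of L(H) other than one 0 each shifted by +p. With G = K_1 (p = 1, nothing left after dropping its 0) and H = C_3 (q = 3, eigenvalues 2 − 2cos(2πk/3), k = 0, …, 2; drop k = 0), the spectrum of W_4 is 0, 4, and 1 + (2 − 2cos(2πk/3)) = 3 − 2cos(2πk/3) for k = 1, …, 2:
k=1: 3 − 2cos(2π/3) = 4.0; k=2: 3 − 2cos(4π/3) = 4.0.
Laplacian eigenvalues: [0.0, 4.0, 4.0, 4.0]. Algebraic connectivity (smallest non-zero eigenvalue) = 4.0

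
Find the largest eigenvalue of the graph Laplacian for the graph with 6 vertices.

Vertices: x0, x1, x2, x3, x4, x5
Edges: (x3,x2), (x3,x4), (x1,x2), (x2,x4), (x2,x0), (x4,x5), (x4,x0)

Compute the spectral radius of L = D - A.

Degrees: deg(x0) = 2, deg(x1) = 1, deg(x2) = 4, deg(x3) = 2, deg(x4) = 4, deg(x5) = 1.
L = D − A with rows/columns ordered (x0, x1, x2, x3, x4, x5):
  [ 2,  0, -1,  0, -1,  0]
  [ 0,  1, -1,  0,  0,  0]
  [-1, -1,  4, -1, -1,  0]
  [ 0,  0, -1,  2, -1,  0]
  [-1,  0, -1, -1,  4, -1]
  [ 0,  0,  0,  0, -1,  1]
Characteristic polynomial: det(λI − L) = λ(λ² − 6λ + 4)(λ² − 6λ + 6)(λ − 2).
Roots: λ = 0; (λ² − 6λ + 4) = 0 ⇒ λ = 3 ± √5 ≈ 0.7639, 5.2361; (λ² − 6λ + 6) = 0 ⇒ λ = 3 ± √3 ≈ 1.2679, 4.7321; (λ − 2) = 0 ⇒ λ = 2.
(Check: the roots sum (with multiplicity) to 14, matching trace L = Σdeg = 2·7 = 14.)
Laplacian eigenvalues: [0.0, 0.7639, 1.2679, 2.0, 4.7321, 5.2361]. Largest eigenvalue (spectral radius) = 5.2361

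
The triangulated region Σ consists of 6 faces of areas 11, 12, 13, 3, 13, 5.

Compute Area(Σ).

11 + 12 + 13 + 3 + 13 + 5 = 57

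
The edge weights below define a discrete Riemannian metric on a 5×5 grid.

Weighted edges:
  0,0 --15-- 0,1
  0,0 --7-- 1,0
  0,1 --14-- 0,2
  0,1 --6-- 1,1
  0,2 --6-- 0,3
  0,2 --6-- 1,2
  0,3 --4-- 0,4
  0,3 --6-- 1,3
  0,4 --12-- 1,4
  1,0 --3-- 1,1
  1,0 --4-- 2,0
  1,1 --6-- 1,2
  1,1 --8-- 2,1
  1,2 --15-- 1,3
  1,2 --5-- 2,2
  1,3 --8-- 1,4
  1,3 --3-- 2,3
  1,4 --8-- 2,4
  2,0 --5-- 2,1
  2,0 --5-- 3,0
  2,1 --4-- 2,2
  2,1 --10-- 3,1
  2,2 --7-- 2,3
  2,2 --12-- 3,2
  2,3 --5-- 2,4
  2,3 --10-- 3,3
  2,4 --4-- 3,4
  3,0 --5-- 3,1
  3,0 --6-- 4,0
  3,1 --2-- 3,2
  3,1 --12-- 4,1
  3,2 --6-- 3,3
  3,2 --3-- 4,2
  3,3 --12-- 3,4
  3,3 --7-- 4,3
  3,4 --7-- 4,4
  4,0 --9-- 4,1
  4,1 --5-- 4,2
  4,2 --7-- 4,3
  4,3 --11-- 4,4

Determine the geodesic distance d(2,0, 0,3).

Shortest path: 2,0 → 1,0 → 1,1 → 1,2 → 0,2 → 0,3, total weight = 25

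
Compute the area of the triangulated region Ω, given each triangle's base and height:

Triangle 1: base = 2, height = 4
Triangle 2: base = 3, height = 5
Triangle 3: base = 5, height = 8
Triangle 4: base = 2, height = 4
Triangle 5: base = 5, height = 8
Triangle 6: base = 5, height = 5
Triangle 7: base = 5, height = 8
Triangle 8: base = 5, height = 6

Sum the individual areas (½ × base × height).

(1/2)×2×4 + (1/2)×3×5 + (1/2)×5×8 + (1/2)×2×4 + (1/2)×5×8 + (1/2)×5×5 + (1/2)×5×8 + (1/2)×5×6 = 103.0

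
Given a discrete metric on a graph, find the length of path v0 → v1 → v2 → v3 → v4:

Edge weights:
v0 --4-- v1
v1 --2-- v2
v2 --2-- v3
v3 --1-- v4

Arc length = 4 + 2 + 2 + 1 = 9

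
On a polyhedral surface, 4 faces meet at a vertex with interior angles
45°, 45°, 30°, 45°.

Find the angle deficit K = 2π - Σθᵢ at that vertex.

Sum of angles = 165°. K = 360° - 165° = 195°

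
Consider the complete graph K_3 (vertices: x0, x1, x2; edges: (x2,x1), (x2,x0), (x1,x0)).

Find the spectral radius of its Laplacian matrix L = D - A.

For the complete graph K_n, L = nI − J (J = all-ones matrix). J has eigenvalues n (once, eigenvector 𝟙) and 0 (multiplicity n−1), so L has eigenvalues 0 (once) and n (multiplicity n−1). Here n = 3: eigenvalue 0 once and 3 with multiplicity 2.
Laplacian eigenvalues: [0.0, 3.0, 3.0]. Largest eigenvalue (spectral radius) = 3.0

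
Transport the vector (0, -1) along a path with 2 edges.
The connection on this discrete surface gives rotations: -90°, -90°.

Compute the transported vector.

Total rotation: (-90°) + (-90°) = -180° ≡ 180° (mod 360°). Final vector: (0, 1)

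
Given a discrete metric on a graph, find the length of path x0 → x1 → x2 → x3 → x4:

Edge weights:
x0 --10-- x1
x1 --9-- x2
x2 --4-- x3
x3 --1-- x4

Arc length = 10 + 9 + 4 + 1 = 24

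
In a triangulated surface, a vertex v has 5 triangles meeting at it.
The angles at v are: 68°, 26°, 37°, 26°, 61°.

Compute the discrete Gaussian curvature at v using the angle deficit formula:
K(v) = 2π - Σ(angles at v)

Sum of angles = 218°. K = 360° - 218° = 142° = 71π/90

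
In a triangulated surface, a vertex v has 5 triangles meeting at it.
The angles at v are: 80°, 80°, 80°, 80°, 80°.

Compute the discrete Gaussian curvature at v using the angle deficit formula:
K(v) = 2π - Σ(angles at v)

Sum of angles = 400°. K = 360° - 400° = -40°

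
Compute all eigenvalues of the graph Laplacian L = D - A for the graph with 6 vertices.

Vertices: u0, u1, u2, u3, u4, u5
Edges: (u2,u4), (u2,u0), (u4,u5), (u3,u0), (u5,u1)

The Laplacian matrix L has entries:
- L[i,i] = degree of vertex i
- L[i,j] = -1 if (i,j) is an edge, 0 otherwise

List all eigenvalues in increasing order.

Degrees: deg(u0) = 2, deg(u1) = 1, deg(u2) = 2, deg(u3) = 1, deg(u4) = 2, deg(u5) = 2.
L = D − A with rows/columns ordered (u0, u1, u2, u3, u4, u5):
  [ 2,  0, -1, -1,  0,  0]
  [ 0,  1,  0,  0,  0, -1]
  [-1,  0,  2,  0, -1,  0]
  [-1,  0,  0,  1,  0,  0]
  [ 0,  0, -1,  0,  2, -1]
  [ 0, -1,  0,  0, -1,  2]
Characteristic polynomial: det(λI − L) = λ(λ² − 4λ + 1)(λ − 1)(λ − 2)(λ − 3).
Roots: λ = 0; (λ² − 4λ + 1) = 0 ⇒ λ = 2 ± √3 ≈ 0.2679, 3.7321; (λ − 1) = 0 ⇒ λ = 1; (λ − 2) = 0 ⇒ λ = 2; (λ − 3) = 0 ⇒ λ = 3.
(Check: the roots sum (with multiplicity) to 10, matching trace L = Σdeg = 2·5 = 10.)
Laplacian eigenvalues (increasing order): [0.0, 0.2679, 1.0, 2.0, 3.0, 3.7321]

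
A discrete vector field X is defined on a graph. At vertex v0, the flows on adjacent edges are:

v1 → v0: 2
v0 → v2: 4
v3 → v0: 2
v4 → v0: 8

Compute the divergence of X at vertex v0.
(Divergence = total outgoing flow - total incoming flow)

Divergence = sum of outgoing flows = (-2) + 4 + (-2) + (-8) = -8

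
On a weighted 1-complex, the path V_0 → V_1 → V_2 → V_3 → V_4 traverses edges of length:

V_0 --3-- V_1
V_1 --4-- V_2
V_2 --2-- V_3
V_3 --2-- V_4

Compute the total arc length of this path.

Arc length = 3 + 4 + 2 + 2 = 11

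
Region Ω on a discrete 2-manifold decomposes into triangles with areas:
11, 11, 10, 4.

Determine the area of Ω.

11 + 11 + 10 + 4 = 36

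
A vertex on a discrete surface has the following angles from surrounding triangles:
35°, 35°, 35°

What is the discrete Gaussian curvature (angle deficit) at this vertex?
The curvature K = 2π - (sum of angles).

Sum of angles = 105°. K = 360° - 105° = 255°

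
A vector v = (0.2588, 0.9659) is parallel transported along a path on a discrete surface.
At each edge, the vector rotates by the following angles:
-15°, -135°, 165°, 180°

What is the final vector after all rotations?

Total rotation: (-15°) + (-135°) + 165° + 180° = 195° ≡ -165° (mod 360°). Final vector: (0, -1)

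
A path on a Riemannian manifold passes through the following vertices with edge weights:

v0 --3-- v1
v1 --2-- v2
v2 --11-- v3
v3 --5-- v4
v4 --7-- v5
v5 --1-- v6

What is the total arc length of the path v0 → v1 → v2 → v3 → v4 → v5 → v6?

Arc length = 3 + 2 + 11 + 5 + 7 + 1 = 29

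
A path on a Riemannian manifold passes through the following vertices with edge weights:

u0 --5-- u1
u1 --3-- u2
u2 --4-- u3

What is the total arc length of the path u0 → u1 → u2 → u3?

Arc length = 5 + 3 + 4 = 12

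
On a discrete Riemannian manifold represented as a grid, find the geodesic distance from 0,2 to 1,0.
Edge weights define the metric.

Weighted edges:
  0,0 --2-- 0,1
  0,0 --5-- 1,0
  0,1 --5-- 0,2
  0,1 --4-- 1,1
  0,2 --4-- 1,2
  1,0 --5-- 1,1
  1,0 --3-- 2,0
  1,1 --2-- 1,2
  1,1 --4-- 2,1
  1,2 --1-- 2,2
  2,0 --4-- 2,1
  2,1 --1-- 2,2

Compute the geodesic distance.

Shortest path: 0,2 → 1,2 → 1,1 → 1,0, total weight = 11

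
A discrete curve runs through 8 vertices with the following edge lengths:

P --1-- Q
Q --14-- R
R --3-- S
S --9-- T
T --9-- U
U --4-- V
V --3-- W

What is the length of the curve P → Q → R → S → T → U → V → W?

Arc length = 1 + 14 + 3 + 9 + 9 + 4 + 3 = 43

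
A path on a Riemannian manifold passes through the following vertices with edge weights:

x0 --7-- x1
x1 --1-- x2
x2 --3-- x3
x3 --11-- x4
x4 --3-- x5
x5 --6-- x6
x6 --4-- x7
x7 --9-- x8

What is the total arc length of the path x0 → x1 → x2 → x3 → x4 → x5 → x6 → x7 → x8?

Arc length = 7 + 1 + 3 + 11 + 3 + 6 + 4 + 9 = 44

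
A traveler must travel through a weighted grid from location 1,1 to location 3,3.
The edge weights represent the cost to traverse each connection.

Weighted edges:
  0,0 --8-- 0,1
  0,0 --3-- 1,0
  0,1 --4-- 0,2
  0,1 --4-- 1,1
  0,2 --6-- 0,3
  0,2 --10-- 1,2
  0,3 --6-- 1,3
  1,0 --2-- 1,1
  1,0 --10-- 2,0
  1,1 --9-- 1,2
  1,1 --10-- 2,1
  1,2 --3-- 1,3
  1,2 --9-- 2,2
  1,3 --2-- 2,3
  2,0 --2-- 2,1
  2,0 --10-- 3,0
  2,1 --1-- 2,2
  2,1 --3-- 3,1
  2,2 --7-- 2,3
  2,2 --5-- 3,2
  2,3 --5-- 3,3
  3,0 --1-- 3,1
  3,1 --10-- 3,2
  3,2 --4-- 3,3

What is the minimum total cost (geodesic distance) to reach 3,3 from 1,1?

Shortest path: 1,1 → 1,2 → 1,3 → 2,3 → 3,3, total weight = 19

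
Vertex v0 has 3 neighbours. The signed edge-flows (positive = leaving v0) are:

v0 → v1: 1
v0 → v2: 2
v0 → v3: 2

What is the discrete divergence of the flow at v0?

Divergence = sum of outgoing flows = 1 + 2 + 2 = 5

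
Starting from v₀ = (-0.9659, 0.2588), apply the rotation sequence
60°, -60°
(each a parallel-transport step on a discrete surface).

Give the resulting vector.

Total rotation: 60° + (-60°) = 0°. Final vector: (-0.9659, 0.2588)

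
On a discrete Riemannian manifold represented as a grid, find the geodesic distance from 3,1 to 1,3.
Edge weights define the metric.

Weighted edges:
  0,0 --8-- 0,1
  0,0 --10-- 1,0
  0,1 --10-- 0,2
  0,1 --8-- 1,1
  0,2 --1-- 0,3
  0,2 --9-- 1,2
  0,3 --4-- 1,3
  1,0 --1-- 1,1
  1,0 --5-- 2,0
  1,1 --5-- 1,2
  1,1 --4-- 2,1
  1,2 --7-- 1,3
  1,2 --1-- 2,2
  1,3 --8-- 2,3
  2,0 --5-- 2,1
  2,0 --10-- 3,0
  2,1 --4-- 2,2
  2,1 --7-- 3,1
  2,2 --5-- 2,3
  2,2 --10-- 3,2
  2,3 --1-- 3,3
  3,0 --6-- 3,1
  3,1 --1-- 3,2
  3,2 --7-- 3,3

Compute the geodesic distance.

Shortest path: 3,1 → 3,2 → 3,3 → 2,3 → 1,3, total weight = 17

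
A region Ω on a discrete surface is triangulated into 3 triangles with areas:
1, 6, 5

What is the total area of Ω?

1 + 6 + 5 = 12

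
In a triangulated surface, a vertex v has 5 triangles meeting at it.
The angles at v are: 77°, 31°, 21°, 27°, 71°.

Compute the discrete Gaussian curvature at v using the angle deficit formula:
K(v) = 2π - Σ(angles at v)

Sum of angles = 227°. K = 360° - 227° = 133° = 133π/180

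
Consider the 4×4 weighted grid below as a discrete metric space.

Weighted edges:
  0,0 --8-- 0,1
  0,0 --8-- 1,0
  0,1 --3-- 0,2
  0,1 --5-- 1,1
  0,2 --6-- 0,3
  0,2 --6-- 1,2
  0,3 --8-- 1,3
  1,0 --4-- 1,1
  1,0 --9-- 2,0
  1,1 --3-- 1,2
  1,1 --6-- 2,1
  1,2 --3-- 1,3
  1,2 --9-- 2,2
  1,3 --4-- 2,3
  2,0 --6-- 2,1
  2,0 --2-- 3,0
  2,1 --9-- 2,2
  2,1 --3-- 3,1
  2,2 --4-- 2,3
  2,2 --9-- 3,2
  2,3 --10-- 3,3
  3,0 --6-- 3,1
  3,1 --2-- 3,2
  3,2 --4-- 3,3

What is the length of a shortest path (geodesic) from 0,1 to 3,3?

Shortest path: 0,1 → 1,1 → 2,1 → 3,1 → 3,2 → 3,3, total weight = 20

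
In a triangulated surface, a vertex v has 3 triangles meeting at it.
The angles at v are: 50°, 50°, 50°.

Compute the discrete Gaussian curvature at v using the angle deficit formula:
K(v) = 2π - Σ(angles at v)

Sum of angles = 150°. K = 360° - 150° = 210° = 7π/6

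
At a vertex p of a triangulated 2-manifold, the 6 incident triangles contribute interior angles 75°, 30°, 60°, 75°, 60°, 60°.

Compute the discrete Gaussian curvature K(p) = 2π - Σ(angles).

Sum of angles = 360°. K = 360° - 360° = 0° = 0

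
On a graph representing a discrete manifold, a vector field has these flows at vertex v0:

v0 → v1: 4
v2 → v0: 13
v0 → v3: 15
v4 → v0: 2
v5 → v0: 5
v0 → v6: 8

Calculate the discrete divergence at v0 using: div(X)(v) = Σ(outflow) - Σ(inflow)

Divergence = sum of outgoing flows = 4 + (-13) + 15 + (-2) + (-5) + 8 = 7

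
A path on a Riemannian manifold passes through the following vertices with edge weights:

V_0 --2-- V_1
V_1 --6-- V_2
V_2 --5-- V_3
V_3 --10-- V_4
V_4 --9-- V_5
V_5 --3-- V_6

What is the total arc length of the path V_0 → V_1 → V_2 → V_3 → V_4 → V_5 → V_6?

Arc length = 2 + 6 + 5 + 10 + 9 + 3 = 35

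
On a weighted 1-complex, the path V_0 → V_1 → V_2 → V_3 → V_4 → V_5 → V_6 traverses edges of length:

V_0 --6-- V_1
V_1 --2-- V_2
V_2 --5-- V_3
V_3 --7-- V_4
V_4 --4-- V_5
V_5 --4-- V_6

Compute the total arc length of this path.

Arc length = 6 + 2 + 5 + 7 + 4 + 4 = 28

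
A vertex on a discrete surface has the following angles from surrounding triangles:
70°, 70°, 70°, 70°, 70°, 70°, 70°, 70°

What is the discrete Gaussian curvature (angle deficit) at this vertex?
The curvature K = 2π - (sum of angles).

Sum of angles = 560°. K = 360° - 560° = -200° = -10π/9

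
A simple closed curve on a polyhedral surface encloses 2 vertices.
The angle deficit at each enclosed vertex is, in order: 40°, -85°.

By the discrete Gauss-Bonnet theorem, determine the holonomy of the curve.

Holonomy = total enclosed curvature = 40° + (-85°) = -45°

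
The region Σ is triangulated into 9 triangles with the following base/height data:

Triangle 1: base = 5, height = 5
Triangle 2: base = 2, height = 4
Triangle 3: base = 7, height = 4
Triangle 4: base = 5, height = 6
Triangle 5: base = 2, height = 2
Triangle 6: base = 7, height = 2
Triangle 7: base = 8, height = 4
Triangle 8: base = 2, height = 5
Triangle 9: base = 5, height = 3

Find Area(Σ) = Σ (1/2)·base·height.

(1/2)×5×5 + (1/2)×2×4 + (1/2)×7×4 + (1/2)×5×6 + (1/2)×2×2 + (1/2)×7×2 + (1/2)×8×4 + (1/2)×2×5 + (1/2)×5×3 = 83.0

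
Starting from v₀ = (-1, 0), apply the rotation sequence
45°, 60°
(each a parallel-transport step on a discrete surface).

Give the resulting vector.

Total rotation: 45° + 60° = 105°. Final vector: (0.2588, -0.9659)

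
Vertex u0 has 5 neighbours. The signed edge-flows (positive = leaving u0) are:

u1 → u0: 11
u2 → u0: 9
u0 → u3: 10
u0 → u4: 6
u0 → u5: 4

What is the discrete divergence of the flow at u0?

Divergence = sum of outgoing flows = (-11) + (-9) + 10 + 6 + 4 = 0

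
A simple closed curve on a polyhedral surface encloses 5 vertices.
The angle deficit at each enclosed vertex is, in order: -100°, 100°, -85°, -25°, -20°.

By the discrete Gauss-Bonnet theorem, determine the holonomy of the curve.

Holonomy = total enclosed curvature = (-100°) + 100° + (-85°) + (-25°) + (-20°) = -130°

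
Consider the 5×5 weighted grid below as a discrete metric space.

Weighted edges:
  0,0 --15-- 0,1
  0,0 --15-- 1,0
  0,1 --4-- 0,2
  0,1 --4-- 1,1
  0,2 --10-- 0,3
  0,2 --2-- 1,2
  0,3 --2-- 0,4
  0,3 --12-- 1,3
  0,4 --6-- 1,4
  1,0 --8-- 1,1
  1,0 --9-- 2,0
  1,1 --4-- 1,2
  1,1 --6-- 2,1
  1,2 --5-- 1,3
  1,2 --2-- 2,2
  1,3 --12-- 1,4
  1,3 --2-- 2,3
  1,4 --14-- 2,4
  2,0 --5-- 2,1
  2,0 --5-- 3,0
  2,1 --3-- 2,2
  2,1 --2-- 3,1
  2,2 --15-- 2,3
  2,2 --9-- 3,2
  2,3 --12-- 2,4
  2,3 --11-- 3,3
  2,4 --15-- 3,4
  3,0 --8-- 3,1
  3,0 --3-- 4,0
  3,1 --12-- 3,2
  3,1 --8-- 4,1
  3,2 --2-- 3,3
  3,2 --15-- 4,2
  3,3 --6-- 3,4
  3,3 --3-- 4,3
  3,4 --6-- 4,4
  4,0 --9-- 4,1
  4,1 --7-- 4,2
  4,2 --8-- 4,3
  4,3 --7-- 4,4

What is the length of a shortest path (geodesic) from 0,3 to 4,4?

Shortest path: 0,3 → 1,3 → 2,3 → 3,3 → 4,3 → 4,4, total weight = 35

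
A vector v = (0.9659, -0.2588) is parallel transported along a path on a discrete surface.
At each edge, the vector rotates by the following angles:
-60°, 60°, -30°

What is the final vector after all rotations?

Total rotation: (-60°) + 60° + (-30°) = -30°. Final vector: (0.7071, -0.7071)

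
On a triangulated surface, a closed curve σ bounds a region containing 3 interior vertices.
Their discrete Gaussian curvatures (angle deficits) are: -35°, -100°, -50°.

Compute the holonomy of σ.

Holonomy = total enclosed curvature = (-35°) + (-100°) + (-50°) = -185°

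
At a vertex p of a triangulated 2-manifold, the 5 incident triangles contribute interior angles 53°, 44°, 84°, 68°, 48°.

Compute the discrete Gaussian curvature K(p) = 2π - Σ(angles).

Sum of angles = 297°. K = 360° - 297° = 63° = 7π/20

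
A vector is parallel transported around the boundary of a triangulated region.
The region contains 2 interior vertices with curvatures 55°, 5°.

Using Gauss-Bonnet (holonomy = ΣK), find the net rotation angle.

Holonomy = total enclosed curvature = 55° + 5° = 60°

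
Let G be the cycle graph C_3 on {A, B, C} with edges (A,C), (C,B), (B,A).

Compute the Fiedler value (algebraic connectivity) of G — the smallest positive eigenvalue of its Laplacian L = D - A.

The cycle graph C_n has Laplacian eigenvalues λ_k = 2 − 2cos(2πk/n), k = 0, 1, …, n−1. Here n = 3:
k=0: 2 − 2cos(0) = 0.0; k=1: 2 − 2cos(2π/3) = 3.0; k=2: 2 − 2cos(4π/3) = 3.0.
Laplacian eigenvalues: [0.0, 3.0, 3.0]. Algebraic connectivity (smallest non-zero eigenvalue) = 3.0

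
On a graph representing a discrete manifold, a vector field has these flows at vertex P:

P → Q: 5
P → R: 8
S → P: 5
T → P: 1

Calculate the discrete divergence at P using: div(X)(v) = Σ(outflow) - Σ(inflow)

Divergence = sum of outgoing flows = 5 + 8 + (-5) + (-1) = 7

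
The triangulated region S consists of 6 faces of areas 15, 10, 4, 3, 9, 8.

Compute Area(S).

15 + 10 + 4 + 3 + 9 + 8 = 49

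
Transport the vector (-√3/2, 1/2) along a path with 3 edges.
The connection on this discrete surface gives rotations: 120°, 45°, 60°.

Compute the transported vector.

Total rotation: 120° + 45° + 60° = 225° ≡ -135° (mod 360°). Final vector: (0.9659, 0.2588)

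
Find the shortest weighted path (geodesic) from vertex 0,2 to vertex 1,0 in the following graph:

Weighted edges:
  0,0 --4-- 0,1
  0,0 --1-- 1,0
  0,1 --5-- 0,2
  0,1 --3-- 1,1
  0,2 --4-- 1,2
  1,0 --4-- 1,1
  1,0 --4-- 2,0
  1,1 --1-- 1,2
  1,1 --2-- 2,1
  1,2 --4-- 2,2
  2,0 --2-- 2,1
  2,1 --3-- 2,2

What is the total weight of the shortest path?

Shortest path: 0,2 → 1,2 → 1,1 → 1,0, total weight = 9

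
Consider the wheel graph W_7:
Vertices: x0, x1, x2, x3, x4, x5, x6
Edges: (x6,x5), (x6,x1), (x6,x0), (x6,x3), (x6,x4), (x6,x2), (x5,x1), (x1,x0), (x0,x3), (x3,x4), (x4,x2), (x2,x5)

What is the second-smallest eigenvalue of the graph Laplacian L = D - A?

The wheel W_7 is the join K_1 ∨ C_6 (a hub joined to every vertex of a cycle of length 6). For a join G ∨ H (G on p vertices, H on q vertices) the Laplacian spectrum is 0, p+q, the eigenvalues of L(G) other than one 0 each shifted by +q, and the eigenvalues of L(H) other than one 0 each shifted by +p. With G = K_1 (p = 1, nothing left after dropping its 0) and H = C_6 (q = 6, eigenvalues 2 − 2cos(2πk/6), k = 0, …, 5; drop k = 0), the spectrum of W_7 is 0, 7, and 1 + (2 − 2cos(2πk/6)) = 3 − 2cos(2πk/6) for k = 1, …, 5:
k=1: 3 − 2cos(π/3) = 2.0; k=2: 3 − 2cos(2π/3) = 4.0; k=3: 3 − 2cos(π) = 5.0; k=4: 3 − 2cos(4π/3) = 4.0; k=5: 3 − 2cos(5π/3) = 2.0.
Laplacian eigenvalues: [0.0, 2.0, 2.0, 4.0, 4.0, 5.0, 7.0]. Algebraic connectivity (smallest non-zero eigenvalue) = 2.0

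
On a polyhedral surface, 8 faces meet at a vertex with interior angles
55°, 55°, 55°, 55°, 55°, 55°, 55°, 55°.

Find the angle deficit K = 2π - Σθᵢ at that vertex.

Sum of angles = 440°. K = 360° - 440° = -80°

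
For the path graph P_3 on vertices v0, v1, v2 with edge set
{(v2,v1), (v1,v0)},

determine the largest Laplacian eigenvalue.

The path graph P_n has Laplacian eigenvalues λ_k = 2 − 2cos(kπ/n), k = 0, 1, …, n−1. Here n = 3:
k=0: 2 − 2cos(0) = 0.0; k=1: 2 − 2cos(π/3) = 1.0; k=2: 2 − 2cos(2π/3) = 3.0.
Laplacian eigenvalues: [0.0, 1.0, 3.0]. Largest eigenvalue (spectral radius) = 3.0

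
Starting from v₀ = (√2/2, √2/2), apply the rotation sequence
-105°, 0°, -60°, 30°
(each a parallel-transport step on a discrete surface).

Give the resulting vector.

Total rotation: (-105°) + 0° + (-60°) + 30° = -135°. Final vector: (0, -1)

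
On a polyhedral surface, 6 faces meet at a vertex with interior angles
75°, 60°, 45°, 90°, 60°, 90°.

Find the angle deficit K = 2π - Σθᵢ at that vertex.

Sum of angles = 420°. K = 360° - 420° = -60° = -π/3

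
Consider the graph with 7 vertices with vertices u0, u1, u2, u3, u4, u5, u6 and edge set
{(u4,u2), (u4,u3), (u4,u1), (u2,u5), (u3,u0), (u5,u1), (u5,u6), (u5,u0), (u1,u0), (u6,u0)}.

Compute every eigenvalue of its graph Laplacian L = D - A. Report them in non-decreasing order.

Degrees: deg(u0) = 4, deg(u1) = 3, deg(u2) = 2, deg(u3) = 2, deg(u4) = 3, deg(u5) = 4, deg(u6) = 2.
L = D − A with rows/columns ordered (u0, u1, u2, u3, u4, u5, u6):
  [ 4, -1,  0, -1,  0, -1, -1]
  [-1,  3,  0,  0, -1, -1,  0]
  [ 0,  0,  2,  0, -1, -1,  0]
  [-1,  0,  0,  2, -1,  0,  0]
  [ 0, -1, -1, -1,  3,  0,  0]
  [-1, -1, -1,  0,  0,  4, -1]
  [-1,  0,  0,  0,  0, -1,  2]
Characteristic polynomial: det(λI − L) = λ(λ² − 5λ + 5)(λ² − 7λ + 9)(λ² − 8λ + 14).
Roots: λ = 0; (λ² − 5λ + 5) = 0 ⇒ λ = (5 ± √5)/2 ≈ 1.382, 3.618; (λ² − 7λ + 9) = 0 ⇒ λ = (7 ± √13)/2 ≈ 1.6972, 5.3028; (λ² − 8λ + 14) = 0 ⇒ λ = 4 ± √2 ≈ 2.5858, 5.4142.
(Check: the roots sum (with multiplicity) to 20, matching trace L = Σdeg = 2·10 = 20.)
Laplacian eigenvalues (increasing order): [0.0, 1.382, 1.6972, 2.5858, 3.618, 5.3028, 5.4142]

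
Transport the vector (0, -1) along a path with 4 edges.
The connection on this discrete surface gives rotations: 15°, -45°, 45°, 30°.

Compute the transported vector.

Total rotation: 15° + (-45°) + 45° + 30° = 45°. Final vector: (0.7071, -0.7071)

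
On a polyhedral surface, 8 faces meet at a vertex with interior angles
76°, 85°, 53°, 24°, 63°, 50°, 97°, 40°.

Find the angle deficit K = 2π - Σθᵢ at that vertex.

Sum of angles = 488°. K = 360° - 488° = -128° = -32π/45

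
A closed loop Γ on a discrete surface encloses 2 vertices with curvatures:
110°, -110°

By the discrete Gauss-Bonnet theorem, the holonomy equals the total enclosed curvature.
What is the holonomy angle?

Holonomy = total enclosed curvature = 110° + (-110°) = 0°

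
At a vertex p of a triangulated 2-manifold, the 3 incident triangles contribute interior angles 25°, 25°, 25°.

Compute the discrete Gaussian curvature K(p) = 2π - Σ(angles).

Sum of angles = 75°. K = 360° - 75° = 285° = 19π/12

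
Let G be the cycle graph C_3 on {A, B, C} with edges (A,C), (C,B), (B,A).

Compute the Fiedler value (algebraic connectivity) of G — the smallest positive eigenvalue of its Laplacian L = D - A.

The cycle graph C_n has Laplacian eigenvalues λ_k = 2 − 2cos(2πk/n), k = 0, 1, …, n−1. Here n = 3:
k=0: 2 − 2cos(0) = 0.0; k=1: 2 − 2cos(2π/3) = 3.0; k=2: 2 − 2cos(4π/3) = 3.0.
Laplacian eigenvalues: [0.0, 3.0, 3.0]. Algebraic connectivity (smallest non-zero eigenvalue) = 3.0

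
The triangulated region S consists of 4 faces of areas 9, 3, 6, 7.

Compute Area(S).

9 + 3 + 6 + 7 = 25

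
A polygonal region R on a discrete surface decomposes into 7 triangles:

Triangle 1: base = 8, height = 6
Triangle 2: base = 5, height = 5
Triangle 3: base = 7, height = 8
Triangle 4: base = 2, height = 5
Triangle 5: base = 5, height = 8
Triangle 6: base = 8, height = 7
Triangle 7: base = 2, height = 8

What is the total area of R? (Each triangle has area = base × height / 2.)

(1/2)×8×6 + (1/2)×5×5 + (1/2)×7×8 + (1/2)×2×5 + (1/2)×5×8 + (1/2)×8×7 + (1/2)×2×8 = 125.5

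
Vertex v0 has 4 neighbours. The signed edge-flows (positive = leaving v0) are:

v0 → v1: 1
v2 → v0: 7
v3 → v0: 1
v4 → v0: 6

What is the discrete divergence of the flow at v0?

Divergence = sum of outgoing flows = 1 + (-7) + (-1) + (-6) = -13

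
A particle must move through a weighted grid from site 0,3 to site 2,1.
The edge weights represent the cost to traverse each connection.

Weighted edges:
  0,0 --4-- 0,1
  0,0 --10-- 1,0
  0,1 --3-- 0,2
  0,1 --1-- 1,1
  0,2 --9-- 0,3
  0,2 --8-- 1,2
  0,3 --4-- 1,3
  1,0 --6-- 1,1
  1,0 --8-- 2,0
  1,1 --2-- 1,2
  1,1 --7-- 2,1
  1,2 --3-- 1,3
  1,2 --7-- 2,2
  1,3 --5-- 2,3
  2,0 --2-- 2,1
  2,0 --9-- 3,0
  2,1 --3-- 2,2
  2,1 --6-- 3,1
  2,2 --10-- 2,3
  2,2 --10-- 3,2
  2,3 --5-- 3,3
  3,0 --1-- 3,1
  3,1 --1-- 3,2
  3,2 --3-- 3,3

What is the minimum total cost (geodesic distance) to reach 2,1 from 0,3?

Shortest path: 0,3 → 1,3 → 1,2 → 1,1 → 2,1, total weight = 16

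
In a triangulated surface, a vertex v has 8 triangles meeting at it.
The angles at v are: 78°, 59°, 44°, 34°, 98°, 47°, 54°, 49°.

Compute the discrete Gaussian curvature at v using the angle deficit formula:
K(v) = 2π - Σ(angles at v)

Sum of angles = 463°. K = 360° - 463° = -103° = -103π/180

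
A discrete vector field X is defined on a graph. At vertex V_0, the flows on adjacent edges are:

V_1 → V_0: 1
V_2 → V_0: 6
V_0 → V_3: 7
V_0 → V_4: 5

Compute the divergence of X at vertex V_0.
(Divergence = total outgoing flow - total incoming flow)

Divergence = sum of outgoing flows = (-1) + (-6) + 7 + 5 = 5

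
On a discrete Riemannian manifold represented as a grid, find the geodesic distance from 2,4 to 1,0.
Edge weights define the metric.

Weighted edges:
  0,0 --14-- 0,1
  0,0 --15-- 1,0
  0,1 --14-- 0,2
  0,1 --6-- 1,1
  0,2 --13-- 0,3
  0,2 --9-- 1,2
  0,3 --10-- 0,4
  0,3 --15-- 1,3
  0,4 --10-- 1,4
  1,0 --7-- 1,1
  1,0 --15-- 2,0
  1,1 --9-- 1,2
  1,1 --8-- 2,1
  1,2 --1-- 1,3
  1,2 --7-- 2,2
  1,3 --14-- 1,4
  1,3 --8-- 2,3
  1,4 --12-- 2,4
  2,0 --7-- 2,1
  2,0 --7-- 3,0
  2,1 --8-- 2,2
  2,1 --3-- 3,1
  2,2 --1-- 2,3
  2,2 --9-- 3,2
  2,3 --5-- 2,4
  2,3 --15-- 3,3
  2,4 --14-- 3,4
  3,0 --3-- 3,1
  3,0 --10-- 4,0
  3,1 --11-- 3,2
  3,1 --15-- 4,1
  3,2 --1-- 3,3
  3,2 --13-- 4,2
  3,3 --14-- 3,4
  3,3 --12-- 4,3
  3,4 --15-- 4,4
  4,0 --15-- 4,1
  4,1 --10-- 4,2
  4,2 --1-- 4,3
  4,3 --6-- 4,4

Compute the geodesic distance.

Shortest path: 2,4 → 2,3 → 2,2 → 1,2 → 1,1 → 1,0, total weight = 29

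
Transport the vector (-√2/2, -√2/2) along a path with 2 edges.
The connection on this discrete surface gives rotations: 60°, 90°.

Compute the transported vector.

Total rotation: 60° + 90° = 150°. Final vector: (0.9659, 0.2588)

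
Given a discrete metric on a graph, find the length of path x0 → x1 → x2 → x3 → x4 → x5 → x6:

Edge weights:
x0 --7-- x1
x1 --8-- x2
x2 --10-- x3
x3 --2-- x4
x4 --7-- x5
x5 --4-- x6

Arc length = 7 + 8 + 10 + 2 + 7 + 4 = 38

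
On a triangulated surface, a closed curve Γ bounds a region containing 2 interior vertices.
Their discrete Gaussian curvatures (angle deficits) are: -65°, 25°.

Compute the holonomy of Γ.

Holonomy = total enclosed curvature = (-65°) + 25° = -40°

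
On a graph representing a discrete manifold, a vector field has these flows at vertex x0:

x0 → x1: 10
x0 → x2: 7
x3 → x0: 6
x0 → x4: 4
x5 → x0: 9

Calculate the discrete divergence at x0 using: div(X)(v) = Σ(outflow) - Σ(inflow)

Divergence = sum of outgoing flows = 10 + 7 + (-6) + 4 + (-9) = 6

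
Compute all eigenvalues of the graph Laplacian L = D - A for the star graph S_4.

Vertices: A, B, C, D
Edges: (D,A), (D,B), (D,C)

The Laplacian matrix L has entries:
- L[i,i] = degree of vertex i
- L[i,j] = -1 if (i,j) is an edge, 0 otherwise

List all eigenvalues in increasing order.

The star S_4 is the complete bipartite graph K_{1,3} (one hub of degree 3, 3 leaves of degree 1). The Laplacian spectrum of K_{p,q} is 0, p (multiplicity q−1), q (multiplicity p−1), p+q. With p = 1, q = 3: 0 once, 1 with multiplicity 2, and 4 once. (Check: trace L = sum of degrees = 6 = 2·1 + 4.)
Laplacian eigenvalues (increasing order): [0.0, 1.0, 1.0, 4.0]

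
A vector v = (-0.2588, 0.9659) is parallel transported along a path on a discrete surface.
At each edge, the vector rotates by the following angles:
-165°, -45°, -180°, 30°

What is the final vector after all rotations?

Total rotation: (-165°) + (-45°) + (-180°) + 30° = -360° ≡ 0° (mod 360°). Final vector: (-0.2588, 0.9659)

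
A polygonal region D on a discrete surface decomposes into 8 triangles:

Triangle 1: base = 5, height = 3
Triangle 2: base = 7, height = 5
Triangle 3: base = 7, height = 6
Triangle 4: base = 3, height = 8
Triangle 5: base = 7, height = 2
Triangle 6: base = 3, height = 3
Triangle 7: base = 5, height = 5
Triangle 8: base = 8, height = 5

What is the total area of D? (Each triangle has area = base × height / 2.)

(1/2)×5×3 + (1/2)×7×5 + (1/2)×7×6 + (1/2)×3×8 + (1/2)×7×2 + (1/2)×3×3 + (1/2)×5×5 + (1/2)×8×5 = 102.0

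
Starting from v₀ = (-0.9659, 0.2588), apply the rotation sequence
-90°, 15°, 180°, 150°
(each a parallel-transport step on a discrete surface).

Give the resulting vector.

Total rotation: (-90°) + 15° + 180° + 150° = 255° ≡ -105° (mod 360°). Final vector: (0.5000, 0.8660)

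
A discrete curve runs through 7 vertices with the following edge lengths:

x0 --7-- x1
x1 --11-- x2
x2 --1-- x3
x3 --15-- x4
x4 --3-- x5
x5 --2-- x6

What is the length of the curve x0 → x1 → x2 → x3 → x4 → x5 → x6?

Arc length = 7 + 11 + 1 + 15 + 3 + 2 = 39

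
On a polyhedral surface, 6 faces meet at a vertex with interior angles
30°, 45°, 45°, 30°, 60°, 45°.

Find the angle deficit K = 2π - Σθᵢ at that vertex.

Sum of angles = 255°. K = 360° - 255° = 105° = 7π/12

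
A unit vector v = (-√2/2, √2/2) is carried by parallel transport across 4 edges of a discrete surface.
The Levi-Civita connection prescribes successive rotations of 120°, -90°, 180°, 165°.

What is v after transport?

Total rotation: 120° + (-90°) + 180° + 165° = 375° ≡ 15° (mod 360°). Final vector: (-0.8660, 0.5000)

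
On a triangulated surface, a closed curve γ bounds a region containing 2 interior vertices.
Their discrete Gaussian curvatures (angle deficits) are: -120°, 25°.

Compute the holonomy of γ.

Holonomy = total enclosed curvature = (-120°) + 25° = -95°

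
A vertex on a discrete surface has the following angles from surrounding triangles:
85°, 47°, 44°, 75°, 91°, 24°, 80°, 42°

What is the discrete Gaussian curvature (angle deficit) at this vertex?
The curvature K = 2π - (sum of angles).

Sum of angles = 488°. K = 360° - 488° = -128° = -32π/45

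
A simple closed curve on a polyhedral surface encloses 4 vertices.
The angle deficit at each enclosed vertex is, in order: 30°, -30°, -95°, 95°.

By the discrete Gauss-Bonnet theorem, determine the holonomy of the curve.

Holonomy = total enclosed curvature = 30° + (-30°) + (-95°) + 95° = 0°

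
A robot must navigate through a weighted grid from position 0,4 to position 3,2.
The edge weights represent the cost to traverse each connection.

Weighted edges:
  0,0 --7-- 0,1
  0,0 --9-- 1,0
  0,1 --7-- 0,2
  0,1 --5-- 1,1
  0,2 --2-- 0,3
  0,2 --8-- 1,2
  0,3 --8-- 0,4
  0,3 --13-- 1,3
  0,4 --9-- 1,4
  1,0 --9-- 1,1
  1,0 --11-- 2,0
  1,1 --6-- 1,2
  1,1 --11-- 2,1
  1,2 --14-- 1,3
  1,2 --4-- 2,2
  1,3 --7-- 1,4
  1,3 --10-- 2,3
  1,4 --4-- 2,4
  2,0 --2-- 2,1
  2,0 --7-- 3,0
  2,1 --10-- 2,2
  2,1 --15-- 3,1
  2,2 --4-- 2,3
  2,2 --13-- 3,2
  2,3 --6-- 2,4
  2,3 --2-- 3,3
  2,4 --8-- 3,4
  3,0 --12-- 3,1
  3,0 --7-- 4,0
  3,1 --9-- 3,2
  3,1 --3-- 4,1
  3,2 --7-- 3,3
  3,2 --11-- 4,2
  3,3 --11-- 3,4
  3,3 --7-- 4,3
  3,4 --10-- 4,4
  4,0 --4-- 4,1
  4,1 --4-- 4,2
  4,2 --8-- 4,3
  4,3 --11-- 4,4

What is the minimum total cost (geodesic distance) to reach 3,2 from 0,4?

Shortest path: 0,4 → 1,4 → 2,4 → 2,3 → 3,3 → 3,2, total weight = 28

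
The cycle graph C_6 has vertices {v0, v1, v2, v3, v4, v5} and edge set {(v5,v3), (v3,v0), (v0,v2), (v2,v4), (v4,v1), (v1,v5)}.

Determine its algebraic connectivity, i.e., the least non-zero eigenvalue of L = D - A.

The cycle graph C_n has Laplacian eigenvalues λ_k = 2 − 2cos(2πk/n), k = 0, 1, …, n−1. Here n = 6:
k=0: 2 − 2cos(0) = 0.0; k=1: 2 − 2cos(π/3) = 1.0; k=2: 2 − 2cos(2π/3) = 3.0; k=3: 2 − 2cos(π) = 4.0; k=4: 2 − 2cos(4π/3) = 3.0; k=5: 2 − 2cos(5π/3) = 1.0.
Laplacian eigenvalues: [0.0, 1.0, 1.0, 3.0, 3.0, 4.0]. Algebraic connectivity (smallest non-zero eigenvalue) = 1.0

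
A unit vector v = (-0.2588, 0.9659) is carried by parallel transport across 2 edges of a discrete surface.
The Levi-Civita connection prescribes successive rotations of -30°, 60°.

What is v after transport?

Total rotation: (-30°) + 60° = 30°. Final vector: (-0.7071, 0.7071)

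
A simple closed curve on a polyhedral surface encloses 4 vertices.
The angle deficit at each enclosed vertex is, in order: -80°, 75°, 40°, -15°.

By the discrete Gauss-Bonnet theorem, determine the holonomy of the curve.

Holonomy = total enclosed curvature = (-80°) + 75° + 40° + (-15°) = 20°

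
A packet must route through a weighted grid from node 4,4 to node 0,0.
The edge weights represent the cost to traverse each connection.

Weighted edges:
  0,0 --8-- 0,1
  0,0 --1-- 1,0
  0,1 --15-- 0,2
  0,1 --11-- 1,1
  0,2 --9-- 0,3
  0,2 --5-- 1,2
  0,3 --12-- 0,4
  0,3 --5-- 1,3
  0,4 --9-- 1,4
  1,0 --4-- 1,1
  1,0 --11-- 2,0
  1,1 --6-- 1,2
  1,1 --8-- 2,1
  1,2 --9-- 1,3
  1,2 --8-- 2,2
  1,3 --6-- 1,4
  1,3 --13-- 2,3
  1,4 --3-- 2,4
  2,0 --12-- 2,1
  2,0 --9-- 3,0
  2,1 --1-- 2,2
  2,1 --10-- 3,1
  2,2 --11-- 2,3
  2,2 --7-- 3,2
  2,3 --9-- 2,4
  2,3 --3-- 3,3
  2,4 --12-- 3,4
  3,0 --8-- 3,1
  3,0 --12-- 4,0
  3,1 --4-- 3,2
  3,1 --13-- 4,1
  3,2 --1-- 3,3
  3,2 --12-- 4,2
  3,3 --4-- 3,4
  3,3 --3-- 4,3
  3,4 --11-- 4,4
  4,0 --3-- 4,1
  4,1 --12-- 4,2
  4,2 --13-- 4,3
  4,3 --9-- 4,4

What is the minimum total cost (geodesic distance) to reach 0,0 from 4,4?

Shortest path: 4,4 → 4,3 → 3,3 → 3,2 → 2,2 → 2,1 → 1,1 → 1,0 → 0,0, total weight = 34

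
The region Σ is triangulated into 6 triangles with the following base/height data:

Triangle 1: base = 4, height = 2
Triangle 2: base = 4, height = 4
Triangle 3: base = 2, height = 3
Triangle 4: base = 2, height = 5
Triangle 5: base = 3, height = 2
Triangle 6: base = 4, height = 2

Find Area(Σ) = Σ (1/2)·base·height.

(1/2)×4×2 + (1/2)×4×4 + (1/2)×2×3 + (1/2)×2×5 + (1/2)×3×2 + (1/2)×4×2 = 27.0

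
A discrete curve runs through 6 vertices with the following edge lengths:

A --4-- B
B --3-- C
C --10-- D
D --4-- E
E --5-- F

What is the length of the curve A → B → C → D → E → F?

Arc length = 4 + 3 + 10 + 4 + 5 = 26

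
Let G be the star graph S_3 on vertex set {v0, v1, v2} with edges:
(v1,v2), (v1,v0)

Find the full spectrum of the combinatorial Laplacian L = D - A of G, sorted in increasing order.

The star S_3 is the complete bipartite graph K_{1,2} (one hub of degree 2, 2 leaves of degree 1). The Laplacian spectrum of K_{p,q} is 0, p (multiplicity q−1), q (multiplicity p−1), p+q. With p = 1, q = 2: 0 once, 1 with multiplicity 1, and 3 once. (Check: trace L = sum of degrees = 4 = 1·1 + 3.)
Laplacian eigenvalues (increasing order): [0.0, 1.0, 3.0]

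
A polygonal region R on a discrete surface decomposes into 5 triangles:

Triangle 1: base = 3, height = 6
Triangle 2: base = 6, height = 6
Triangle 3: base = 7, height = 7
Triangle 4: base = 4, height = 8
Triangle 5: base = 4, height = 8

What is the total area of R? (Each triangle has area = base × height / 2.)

(1/2)×3×6 + (1/2)×6×6 + (1/2)×7×7 + (1/2)×4×8 + (1/2)×4×8 = 83.5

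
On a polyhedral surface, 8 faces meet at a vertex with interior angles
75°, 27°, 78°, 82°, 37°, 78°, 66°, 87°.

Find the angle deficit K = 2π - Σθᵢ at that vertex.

Sum of angles = 530°. K = 360° - 530° = -170° = -17π/18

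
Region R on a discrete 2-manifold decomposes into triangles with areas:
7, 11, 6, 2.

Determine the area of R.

7 + 11 + 6 + 2 = 26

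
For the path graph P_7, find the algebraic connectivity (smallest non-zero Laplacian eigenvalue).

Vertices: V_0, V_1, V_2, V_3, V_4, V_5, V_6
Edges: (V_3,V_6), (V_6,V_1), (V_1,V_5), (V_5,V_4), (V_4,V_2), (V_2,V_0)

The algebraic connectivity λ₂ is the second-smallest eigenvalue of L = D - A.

The path graph P_n has Laplacian eigenvalues λ_k = 2 − 2cos(kπ/n), k = 0, 1, …, n−1. Here n = 7:
k=0: 2 − 2cos(0) = 0.0; k=1: 2 − 2cos(π/7) = 0.1981; k=2: 2 − 2cos(2π/7) = 0.753; k=3: 2 − 2cos(3π/7) = 1.555; k=4: 2 − 2cos(4π/7) = 2.445; k=5: 2 − 2cos(5π/7) = 3.247; k=6: 2 − 2cos(6π/7) = 3.8019.
Laplacian eigenvalues: [0.0, 0.1981, 0.753, 1.555, 2.445, 3.247, 3.8019]. Algebraic connectivity (smallest non-zero eigenvalue) = 0.1981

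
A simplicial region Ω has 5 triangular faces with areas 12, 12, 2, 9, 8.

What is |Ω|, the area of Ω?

12 + 12 + 2 + 9 + 8 = 43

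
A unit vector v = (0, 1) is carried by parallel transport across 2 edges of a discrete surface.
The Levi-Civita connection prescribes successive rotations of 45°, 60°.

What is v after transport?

Total rotation: 45° + 60° = 105°. Final vector: (-0.9659, -0.2588)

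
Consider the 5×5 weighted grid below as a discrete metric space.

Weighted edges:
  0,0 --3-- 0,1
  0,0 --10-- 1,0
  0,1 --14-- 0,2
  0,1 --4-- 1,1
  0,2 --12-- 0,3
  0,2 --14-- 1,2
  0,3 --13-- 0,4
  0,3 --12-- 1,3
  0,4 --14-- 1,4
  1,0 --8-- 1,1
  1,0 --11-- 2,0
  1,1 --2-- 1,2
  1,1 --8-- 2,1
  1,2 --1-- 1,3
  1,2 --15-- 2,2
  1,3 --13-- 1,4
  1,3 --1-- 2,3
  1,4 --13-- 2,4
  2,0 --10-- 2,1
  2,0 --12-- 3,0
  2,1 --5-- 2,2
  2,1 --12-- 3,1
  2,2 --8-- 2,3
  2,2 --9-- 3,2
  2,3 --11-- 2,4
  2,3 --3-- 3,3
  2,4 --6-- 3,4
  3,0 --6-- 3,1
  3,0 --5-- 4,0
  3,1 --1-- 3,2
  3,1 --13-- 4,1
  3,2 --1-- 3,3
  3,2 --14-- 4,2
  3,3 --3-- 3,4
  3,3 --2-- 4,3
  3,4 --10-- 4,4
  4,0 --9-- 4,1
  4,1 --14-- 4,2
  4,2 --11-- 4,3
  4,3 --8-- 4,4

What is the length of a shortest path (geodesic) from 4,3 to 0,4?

Shortest path: 4,3 → 3,3 → 2,3 → 1,3 → 0,3 → 0,4, total weight = 31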